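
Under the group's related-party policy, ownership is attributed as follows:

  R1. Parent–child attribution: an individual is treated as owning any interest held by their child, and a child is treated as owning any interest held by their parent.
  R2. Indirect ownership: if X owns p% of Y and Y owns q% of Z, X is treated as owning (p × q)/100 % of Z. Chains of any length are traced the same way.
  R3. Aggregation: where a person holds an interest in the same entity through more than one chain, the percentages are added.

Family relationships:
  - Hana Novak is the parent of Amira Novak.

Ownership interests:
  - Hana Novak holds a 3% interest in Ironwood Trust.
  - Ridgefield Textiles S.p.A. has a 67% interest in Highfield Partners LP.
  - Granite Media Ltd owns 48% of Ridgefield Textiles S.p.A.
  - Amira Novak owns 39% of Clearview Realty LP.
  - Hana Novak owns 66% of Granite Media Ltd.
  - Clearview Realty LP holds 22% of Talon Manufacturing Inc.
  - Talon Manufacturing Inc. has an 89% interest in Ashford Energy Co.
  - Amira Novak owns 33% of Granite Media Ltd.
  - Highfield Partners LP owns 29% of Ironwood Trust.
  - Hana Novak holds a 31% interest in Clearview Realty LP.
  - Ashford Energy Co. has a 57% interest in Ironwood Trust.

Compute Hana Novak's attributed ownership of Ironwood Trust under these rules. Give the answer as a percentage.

By parent–child attribution (R1), Hana Novak is treated as also owning Amira Novak's interest in Granite Media Ltd, giving 66% + 33% = 99%.
By parent–child attribution (R1), Hana Novak is treated as also owning Amira Novak's interest in Clearview Realty LP, giving 31% + 39% = 70%.
Chain via Granite Media Ltd → Ridgefield Textiles S.p.A. → Highfield Partners LP (R2): 99% × 48% × 67% × 29% = 9.233136% of Ironwood Trust.
Chain via Clearview Realty LP → Talon Manufacturing Inc. → Ashford Energy Co. (R2): 70% × 22% × 89% × 57% = 7.81242% of Ironwood Trust.
Direct interest in Ironwood Trust: 3%.
Aggregating (R3): 9.233136% + 7.81242% + 3% = 20.045556%.

20.045556%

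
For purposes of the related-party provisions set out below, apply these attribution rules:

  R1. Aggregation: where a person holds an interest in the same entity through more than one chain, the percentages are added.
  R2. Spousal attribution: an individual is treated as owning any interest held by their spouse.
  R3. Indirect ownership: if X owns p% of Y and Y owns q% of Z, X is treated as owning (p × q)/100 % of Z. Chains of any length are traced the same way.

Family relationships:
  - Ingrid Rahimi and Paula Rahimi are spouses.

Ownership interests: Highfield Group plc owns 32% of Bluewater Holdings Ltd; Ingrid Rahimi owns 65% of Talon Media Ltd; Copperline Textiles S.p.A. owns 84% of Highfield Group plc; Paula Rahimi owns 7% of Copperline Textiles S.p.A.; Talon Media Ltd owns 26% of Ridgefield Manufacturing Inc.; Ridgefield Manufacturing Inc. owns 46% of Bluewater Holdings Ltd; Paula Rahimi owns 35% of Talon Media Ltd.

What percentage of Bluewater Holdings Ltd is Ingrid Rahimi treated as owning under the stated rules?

13.8416%

By spousal attribution (R2), Ingrid Rahimi is treated as also owning Paula Rahimi's interest in Talon Media Ltd, giving 65% + 35% = 100%.
By spousal attribution (R2), Ingrid Rahimi is treated as owning Paula Rahimi's 7% interest in Copperline Textiles S.p.A.
Chain via Talon Media Ltd → Ridgefield Manufacturing Inc. (R3): 100% × 26% × 46% = 11.96% of Bluewater Holdings Ltd.
Chain via Copperline Textiles S.p.A. → Highfield Group plc (R3): 7% × 84% × 32% = 1.8816% of Bluewater Holdings Ltd.
Aggregating (R1): 11.96% + 1.8816% = 13.8416%.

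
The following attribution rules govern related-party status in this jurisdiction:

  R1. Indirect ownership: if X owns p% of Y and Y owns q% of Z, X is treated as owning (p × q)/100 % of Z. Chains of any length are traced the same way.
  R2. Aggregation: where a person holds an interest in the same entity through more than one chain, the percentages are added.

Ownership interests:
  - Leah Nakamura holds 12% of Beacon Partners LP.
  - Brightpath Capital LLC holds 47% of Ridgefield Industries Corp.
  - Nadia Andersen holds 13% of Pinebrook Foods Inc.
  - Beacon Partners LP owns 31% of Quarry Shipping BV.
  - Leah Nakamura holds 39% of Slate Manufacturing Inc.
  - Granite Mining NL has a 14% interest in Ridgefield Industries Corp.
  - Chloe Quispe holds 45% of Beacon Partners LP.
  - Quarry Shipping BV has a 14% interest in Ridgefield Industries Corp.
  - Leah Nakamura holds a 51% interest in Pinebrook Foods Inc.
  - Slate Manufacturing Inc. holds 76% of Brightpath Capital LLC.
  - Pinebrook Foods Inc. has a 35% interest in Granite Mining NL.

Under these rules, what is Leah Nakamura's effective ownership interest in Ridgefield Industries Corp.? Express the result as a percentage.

16.9506%

Chain via Pinebrook Foods Inc. → Granite Mining NL (R1): 51% × 35% × 14% = 2.499% of Ridgefield Industries Corp.
Chain via Beacon Partners LP → Quarry Shipping BV (R1): 12% × 31% × 14% = 0.5208% of Ridgefield Industries Corp.
Chain via Slate Manufacturing Inc. → Brightpath Capital LLC (R1): 39% × 76% × 47% = 13.9308% of Ridgefield Industries Corp.
Aggregating (R2): 2.499% + 0.5208% + 13.9308% = 16.9506%.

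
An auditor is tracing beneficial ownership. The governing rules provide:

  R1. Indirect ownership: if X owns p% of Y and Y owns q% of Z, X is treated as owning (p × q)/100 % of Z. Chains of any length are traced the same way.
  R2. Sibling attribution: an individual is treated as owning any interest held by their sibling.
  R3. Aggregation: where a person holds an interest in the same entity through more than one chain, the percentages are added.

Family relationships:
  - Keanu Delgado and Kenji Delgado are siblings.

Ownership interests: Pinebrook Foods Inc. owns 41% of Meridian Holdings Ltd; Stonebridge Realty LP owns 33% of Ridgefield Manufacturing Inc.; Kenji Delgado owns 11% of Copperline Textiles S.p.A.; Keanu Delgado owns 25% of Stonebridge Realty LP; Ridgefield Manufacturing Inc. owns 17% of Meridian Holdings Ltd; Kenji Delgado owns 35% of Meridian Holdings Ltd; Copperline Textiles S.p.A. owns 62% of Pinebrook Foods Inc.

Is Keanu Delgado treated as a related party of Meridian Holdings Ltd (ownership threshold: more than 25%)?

By sibling attribution (R2), Keanu Delgado is treated as owning Kenji Delgado's 11% interest in Copperline Textiles S.p.A.
By sibling attribution (R2), Keanu Delgado is treated as owning Kenji Delgado's 35% interest in Meridian Holdings Ltd.
Chain via Stonebridge Realty LP → Ridgefield Manufacturing Inc. (R1): 25% × 33% × 17% = 1.4025% of Meridian Holdings Ltd.
Chain via Copperline Textiles S.p.A. → Pinebrook Foods Inc. (R1): 11% × 62% × 41% = 2.7962% of Meridian Holdings Ltd.
Direct interest in Meridian Holdings Ltd: 35%.
Aggregating (R3): 1.4025% + 2.7962% + 35% = 39.1987%.
39.1987% exceeds the 25% threshold, so Keanu is a related party to Meridian Holdings Ltd.

Yes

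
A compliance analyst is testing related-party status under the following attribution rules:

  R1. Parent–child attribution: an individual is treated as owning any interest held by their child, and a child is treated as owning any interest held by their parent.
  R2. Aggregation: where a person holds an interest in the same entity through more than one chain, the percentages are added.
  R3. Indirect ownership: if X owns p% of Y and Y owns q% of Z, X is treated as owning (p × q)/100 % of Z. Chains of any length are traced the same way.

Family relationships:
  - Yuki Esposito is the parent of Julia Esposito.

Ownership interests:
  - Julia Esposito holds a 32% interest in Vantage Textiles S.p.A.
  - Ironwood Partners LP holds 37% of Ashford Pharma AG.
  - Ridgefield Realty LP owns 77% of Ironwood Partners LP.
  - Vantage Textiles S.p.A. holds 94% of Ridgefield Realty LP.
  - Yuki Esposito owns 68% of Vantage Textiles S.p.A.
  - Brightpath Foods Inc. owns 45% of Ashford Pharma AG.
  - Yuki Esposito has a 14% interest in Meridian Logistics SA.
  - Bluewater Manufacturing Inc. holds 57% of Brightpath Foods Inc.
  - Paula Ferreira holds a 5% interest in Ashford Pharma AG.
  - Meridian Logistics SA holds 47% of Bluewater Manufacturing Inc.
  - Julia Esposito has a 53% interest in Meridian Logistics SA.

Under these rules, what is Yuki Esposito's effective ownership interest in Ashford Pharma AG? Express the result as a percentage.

34.857785%

By parent–child attribution (R1), Yuki Esposito is treated as also owning Julia Esposito's interest in Vantage Textiles S.p.A, giving 68% + 32% = 100%.
By parent–child attribution (R1), Yuki Esposito is treated as also owning Julia Esposito's interest in Meridian Logistics SA, giving 14% + 53% = 67%.
Chain via Vantage Textiles S.p.A. → Ridgefield Realty LP → Ironwood Partners LP (R3): 100% × 94% × 77% × 37% = 26.7806% of Ashford Pharma AG.
Chain via Meridian Logistics SA → Bluewater Manufacturing Inc. → Brightpath Foods Inc. (R3): 67% × 47% × 57% × 45% = 8.077185% of Ashford Pharma AG.
Aggregating (R2): 26.7806% + 8.077185% = 34.857785%.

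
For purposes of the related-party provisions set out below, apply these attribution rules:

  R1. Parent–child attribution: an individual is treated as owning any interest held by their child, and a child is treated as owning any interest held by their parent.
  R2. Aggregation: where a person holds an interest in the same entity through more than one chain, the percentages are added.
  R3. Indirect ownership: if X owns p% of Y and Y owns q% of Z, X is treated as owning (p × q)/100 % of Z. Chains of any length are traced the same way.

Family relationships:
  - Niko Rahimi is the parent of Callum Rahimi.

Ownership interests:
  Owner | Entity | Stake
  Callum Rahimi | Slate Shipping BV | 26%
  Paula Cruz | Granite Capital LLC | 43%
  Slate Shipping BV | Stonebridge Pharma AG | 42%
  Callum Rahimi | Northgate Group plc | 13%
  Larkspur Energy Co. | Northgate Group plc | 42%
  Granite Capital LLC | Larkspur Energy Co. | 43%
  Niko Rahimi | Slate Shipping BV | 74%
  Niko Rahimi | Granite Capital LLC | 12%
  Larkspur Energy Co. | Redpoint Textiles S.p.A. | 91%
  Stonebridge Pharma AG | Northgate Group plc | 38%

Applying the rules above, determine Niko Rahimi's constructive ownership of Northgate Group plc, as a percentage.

By parent–child attribution (R1), Niko Rahimi is treated as also owning Callum Rahimi's interest in Slate Shipping BV, giving 74% + 26% = 100%.
By parent–child attribution (R1), Niko Rahimi is treated as owning Callum Rahimi's 13% interest in Northgate Group plc.
Chain via Slate Shipping BV → Stonebridge Pharma AG (R3): 100% × 42% × 38% = 15.96% of Northgate Group plc.
Chain via Granite Capital LLC → Larkspur Energy Co. (R3): 12% × 43% × 42% = 2.1672% of Northgate Group plc.
Direct interest in Northgate Group plc: 13%.
Aggregating (R2): 15.96% + 2.1672% + 13% = 31.1272%.

31.1272%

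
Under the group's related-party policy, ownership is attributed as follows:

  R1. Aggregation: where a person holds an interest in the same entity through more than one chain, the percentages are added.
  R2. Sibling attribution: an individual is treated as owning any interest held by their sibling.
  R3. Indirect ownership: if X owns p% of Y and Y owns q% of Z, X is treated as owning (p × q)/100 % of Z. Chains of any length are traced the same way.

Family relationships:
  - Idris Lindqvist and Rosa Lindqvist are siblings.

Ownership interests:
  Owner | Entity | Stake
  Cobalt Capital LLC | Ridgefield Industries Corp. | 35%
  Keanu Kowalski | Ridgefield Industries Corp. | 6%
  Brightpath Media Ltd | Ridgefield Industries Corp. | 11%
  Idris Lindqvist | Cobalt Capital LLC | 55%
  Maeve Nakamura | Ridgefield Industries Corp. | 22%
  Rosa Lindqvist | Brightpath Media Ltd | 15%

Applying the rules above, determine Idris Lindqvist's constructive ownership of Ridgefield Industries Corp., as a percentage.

By sibling attribution (R2), Idris Lindqvist is treated as owning Rosa Lindqvist's 15% interest in Brightpath Media Ltd.
Chain via Cobalt Capital LLC (R3): 55% × 35% = 19.25% of Ridgefield Industries Corp.
Chain via Brightpath Media Ltd (R3): 15% × 11% = 1.65% of Ridgefield Industries Corp.
Aggregating (R1): 19.25% + 1.65% = 20.9%.

20.9%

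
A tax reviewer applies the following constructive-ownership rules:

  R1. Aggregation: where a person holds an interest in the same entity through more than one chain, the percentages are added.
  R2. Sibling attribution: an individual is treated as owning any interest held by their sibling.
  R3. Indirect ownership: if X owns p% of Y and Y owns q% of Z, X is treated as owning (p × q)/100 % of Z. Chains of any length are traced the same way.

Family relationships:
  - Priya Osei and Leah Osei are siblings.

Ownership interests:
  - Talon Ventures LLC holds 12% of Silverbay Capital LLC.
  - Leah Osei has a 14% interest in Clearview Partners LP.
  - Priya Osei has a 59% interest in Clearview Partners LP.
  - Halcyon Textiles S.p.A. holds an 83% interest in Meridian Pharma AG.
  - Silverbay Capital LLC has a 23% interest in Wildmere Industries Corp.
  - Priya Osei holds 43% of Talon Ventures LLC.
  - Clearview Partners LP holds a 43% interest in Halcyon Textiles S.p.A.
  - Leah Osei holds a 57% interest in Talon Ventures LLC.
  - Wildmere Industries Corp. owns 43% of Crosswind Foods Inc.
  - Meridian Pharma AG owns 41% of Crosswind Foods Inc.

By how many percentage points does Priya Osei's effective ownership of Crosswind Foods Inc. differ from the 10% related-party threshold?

By sibling attribution (R2), Priya Osei is treated as also owning Leah Osei's interest in Talon Ventures LLC, giving 43% + 57% = 100%.
By sibling attribution (R2), Priya Osei is treated as also owning Leah Osei's interest in Clearview Partners LP, giving 59% + 14% = 73%.
Chain via Talon Ventures LLC → Silverbay Capital LLC → Wildmere Industries Corp. (R3): 100% × 12% × 23% × 43% = 1.1868% of Crosswind Foods Inc.
Chain via Clearview Partners LP → Halcyon Textiles S.p.A. → Meridian Pharma AG (R3): 73% × 43% × 83% × 41% = 10.682017% of Crosswind Foods Inc.
Aggregating (R1): 1.1868% + 10.682017% = 11.868817%.
11.868817% exceeds the 10% threshold by 1.868817 percentage points.

1.868817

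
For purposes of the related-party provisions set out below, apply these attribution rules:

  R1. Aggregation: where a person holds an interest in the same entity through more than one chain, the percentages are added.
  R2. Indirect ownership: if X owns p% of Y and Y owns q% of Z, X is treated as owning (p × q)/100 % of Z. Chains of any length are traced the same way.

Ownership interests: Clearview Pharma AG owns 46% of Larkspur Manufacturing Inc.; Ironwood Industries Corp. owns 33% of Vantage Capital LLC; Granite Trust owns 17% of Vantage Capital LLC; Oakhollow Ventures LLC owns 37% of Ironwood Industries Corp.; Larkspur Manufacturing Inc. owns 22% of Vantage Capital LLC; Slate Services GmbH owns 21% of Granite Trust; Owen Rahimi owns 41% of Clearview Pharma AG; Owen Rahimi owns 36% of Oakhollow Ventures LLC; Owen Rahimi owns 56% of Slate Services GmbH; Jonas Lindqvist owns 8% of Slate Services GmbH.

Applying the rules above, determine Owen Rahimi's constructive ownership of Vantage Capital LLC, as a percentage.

10.544%

Chain via Oakhollow Ventures LLC → Ironwood Industries Corp. (R2): 36% × 37% × 33% = 4.3956% of Vantage Capital LLC.
Chain via Clearview Pharma AG → Larkspur Manufacturing Inc. (R2): 41% × 46% × 22% = 4.1492% of Vantage Capital LLC.
Chain via Slate Services GmbH → Granite Trust (R2): 56% × 21% × 17% = 1.9992% of Vantage Capital LLC.
Aggregating (R1): 4.3956% + 4.1492% + 1.9992% = 10.544%.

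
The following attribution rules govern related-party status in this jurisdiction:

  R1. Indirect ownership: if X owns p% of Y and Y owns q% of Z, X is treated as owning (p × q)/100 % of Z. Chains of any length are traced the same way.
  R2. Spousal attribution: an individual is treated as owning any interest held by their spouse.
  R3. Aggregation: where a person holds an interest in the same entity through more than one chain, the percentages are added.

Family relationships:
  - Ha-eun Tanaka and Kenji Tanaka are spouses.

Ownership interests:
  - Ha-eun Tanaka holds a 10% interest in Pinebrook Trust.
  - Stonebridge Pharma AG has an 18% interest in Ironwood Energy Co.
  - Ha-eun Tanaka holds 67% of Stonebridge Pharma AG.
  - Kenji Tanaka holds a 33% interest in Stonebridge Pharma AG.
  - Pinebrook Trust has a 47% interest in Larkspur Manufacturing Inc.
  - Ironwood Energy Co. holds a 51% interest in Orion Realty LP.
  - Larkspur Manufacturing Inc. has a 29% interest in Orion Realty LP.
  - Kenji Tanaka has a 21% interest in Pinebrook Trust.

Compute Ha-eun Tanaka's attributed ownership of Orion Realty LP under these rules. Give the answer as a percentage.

13.4053%

By spousal attribution (R2), Ha-eun Tanaka is treated as also owning Kenji Tanaka's interest in Pinebrook Trust, giving 10% + 21% = 31%.
By spousal attribution (R2), Ha-eun Tanaka is treated as also owning Kenji Tanaka's interest in Stonebridge Pharma AG, giving 67% + 33% = 100%.
Chain via Pinebrook Trust → Larkspur Manufacturing Inc. (R1): 31% × 47% × 29% = 4.2253% of Orion Realty LP.
Chain via Stonebridge Pharma AG → Ironwood Energy Co. (R1): 100% × 18% × 51% = 9.18% of Orion Realty LP.
Aggregating (R3): 4.2253% + 9.18% = 13.4053%.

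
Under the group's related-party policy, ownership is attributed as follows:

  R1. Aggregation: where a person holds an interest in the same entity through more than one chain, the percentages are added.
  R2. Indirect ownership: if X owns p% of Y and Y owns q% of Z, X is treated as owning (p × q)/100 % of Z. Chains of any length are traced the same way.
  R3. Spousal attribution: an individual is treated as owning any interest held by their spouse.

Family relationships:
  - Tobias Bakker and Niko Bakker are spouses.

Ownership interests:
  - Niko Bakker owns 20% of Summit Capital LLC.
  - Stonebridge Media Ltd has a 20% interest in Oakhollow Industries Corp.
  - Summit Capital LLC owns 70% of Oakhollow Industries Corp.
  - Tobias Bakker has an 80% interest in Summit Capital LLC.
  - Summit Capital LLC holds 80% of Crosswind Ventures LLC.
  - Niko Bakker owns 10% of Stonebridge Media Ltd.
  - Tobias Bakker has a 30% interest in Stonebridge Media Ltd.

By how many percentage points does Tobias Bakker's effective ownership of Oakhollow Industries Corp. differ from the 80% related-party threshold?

2

By spousal attribution (R3), Tobias Bakker is treated as also owning Niko Bakker's interest in Stonebridge Media Ltd, giving 30% + 10% = 40%.
By spousal attribution (R3), Tobias Bakker is treated as also owning Niko Bakker's interest in Summit Capital LLC, giving 80% + 20% = 100%.
Chain via Stonebridge Media Ltd (R2): 40% × 20% = 8% of Oakhollow Industries Corp.
Chain via Summit Capital LLC (R2): 100% × 70% = 70% of Oakhollow Industries Corp.
Aggregating (R1): 8% + 70% = 78%.
78% falls short of the 80% threshold by 2 percentage points.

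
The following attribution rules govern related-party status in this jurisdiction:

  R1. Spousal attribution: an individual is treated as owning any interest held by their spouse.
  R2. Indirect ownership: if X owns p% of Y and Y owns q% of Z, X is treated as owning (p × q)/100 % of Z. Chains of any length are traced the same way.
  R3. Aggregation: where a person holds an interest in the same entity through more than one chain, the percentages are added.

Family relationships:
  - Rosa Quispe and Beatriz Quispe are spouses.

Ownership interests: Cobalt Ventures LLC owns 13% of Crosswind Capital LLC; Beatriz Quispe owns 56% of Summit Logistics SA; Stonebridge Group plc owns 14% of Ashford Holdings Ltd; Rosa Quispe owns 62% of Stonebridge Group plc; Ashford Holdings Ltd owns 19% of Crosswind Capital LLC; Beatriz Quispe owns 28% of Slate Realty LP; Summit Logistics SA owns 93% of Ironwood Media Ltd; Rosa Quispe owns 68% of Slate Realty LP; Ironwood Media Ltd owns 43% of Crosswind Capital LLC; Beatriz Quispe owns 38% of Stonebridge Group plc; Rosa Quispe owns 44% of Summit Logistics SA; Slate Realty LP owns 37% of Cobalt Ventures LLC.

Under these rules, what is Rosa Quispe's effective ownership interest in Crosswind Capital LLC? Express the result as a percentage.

By spousal attribution (R1), Rosa Quispe is treated as also owning Beatriz Quispe's interest in Stonebridge Group plc, giving 62% + 38% = 100%.
By spousal attribution (R1), Rosa Quispe is treated as also owning Beatriz Quispe's interest in Summit Logistics SA, giving 44% + 56% = 100%.
By spousal attribution (R1), Rosa Quispe is treated as also owning Beatriz Quispe's interest in Slate Realty LP, giving 68% + 28% = 96%.
Chain via Stonebridge Group plc → Ashford Holdings Ltd (R2): 100% × 14% × 19% = 2.66% of Crosswind Capital LLC.
Chain via Summit Logistics SA → Ironwood Media Ltd (R2): 100% × 93% × 43% = 39.99% of Crosswind Capital LLC.
Chain via Slate Realty LP → Cobalt Ventures LLC (R2): 96% × 37% × 13% = 4.6176% of Crosswind Capital LLC.
Aggregating (R3): 2.66% + 39.99% + 4.6176% = 47.2676%.

47.2676%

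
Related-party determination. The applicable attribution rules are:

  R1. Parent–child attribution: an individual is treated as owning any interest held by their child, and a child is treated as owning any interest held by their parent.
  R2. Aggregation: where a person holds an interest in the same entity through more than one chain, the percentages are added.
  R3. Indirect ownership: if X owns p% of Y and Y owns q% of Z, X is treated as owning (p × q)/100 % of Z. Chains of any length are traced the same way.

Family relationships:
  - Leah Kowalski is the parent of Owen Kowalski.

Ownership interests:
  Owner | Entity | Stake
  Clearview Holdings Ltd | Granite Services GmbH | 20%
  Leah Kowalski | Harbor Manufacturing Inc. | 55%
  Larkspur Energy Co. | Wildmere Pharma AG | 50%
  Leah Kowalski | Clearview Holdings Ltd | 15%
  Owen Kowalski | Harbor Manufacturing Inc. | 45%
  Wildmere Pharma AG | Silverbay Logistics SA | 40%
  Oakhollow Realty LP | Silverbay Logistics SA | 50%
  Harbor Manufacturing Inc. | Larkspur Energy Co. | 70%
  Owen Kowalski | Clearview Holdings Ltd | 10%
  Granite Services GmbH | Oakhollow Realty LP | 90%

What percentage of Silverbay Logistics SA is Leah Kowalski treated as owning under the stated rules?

16.25%

By parent–child attribution (R1), Leah Kowalski is treated as also owning Owen Kowalski's interest in Clearview Holdings Ltd, giving 15% + 10% = 25%.
By parent–child attribution (R1), Leah Kowalski is treated as also owning Owen Kowalski's interest in Harbor Manufacturing Inc, giving 55% + 45% = 100%.
Chain via Clearview Holdings Ltd → Granite Services GmbH → Oakhollow Realty LP (R3): 25% × 20% × 90% × 50% = 2.25% of Silverbay Logistics SA.
Chain via Harbor Manufacturing Inc. → Larkspur Energy Co. → Wildmere Pharma AG (R3): 100% × 70% × 50% × 40% = 14% of Silverbay Logistics SA.
Aggregating (R2): 2.25% + 14% = 16.25%.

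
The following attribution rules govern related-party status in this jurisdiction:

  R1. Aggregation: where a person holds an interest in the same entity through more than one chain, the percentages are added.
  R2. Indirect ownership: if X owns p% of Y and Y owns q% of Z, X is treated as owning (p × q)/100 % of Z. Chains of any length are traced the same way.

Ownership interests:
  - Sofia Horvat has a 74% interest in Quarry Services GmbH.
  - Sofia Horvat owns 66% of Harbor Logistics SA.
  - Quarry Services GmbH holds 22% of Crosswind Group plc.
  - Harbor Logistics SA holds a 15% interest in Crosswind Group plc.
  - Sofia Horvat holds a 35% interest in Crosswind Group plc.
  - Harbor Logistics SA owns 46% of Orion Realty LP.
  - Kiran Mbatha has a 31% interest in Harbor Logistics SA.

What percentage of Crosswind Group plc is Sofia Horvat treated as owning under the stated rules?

61.18%

Chain via Quarry Services GmbH (R2): 74% × 22% = 16.28% of Crosswind Group plc.
Chain via Harbor Logistics SA (R2): 66% × 15% = 9.9% of Crosswind Group plc.
Direct interest in Crosswind Group plc: 35%.
Aggregating (R1): 16.28% + 9.9% + 35% = 61.18%.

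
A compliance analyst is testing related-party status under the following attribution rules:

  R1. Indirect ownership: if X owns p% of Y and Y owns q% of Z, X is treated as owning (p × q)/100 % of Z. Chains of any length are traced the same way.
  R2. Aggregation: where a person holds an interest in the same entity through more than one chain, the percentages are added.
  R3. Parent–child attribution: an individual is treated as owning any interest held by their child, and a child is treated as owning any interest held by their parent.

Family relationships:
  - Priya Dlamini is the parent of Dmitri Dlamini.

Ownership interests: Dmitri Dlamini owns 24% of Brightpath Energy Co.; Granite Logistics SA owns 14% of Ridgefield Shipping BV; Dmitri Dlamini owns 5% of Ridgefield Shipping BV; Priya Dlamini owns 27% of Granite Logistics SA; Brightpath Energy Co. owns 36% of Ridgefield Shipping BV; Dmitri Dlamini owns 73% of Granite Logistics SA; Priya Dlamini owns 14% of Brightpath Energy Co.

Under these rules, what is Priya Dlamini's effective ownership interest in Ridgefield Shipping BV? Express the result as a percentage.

32.68%

By parent–child attribution (R3), Priya Dlamini is treated as also owning Dmitri Dlamini's interest in Brightpath Energy Co, giving 14% + 24% = 38%.
By parent–child attribution (R3), Priya Dlamini is treated as also owning Dmitri Dlamini's interest in Granite Logistics SA, giving 27% + 73% = 100%.
By parent–child attribution (R3), Priya Dlamini is treated as owning Dmitri Dlamini's 5% interest in Ridgefield Shipping BV.
Chain via Brightpath Energy Co. (R1): 38% × 36% = 13.68% of Ridgefield Shipping BV.
Chain via Granite Logistics SA (R1): 100% × 14% = 14% of Ridgefield Shipping BV.
Direct interest in Ridgefield Shipping BV: 5%.
Aggregating (R2): 13.68% + 14% + 5% = 32.68%.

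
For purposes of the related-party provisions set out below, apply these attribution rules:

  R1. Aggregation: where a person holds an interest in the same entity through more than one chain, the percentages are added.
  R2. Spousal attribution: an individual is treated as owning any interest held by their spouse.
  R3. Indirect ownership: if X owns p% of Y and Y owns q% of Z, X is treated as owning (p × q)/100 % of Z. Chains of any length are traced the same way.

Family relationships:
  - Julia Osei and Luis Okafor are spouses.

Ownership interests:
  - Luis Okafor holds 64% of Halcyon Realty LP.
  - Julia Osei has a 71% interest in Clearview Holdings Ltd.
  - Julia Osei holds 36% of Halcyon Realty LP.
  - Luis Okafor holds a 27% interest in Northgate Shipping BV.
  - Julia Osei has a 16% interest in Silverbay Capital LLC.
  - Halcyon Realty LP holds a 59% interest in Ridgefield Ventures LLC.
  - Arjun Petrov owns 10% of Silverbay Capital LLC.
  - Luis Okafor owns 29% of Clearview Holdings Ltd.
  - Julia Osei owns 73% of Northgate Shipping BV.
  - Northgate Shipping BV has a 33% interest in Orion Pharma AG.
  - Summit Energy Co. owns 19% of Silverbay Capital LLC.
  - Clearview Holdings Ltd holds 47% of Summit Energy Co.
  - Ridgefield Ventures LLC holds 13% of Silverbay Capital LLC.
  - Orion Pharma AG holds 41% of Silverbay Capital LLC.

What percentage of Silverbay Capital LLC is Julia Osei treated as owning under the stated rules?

By spousal attribution (R2), Julia Osei is treated as also owning Luis Okafor's interest in Northgate Shipping BV, giving 73% + 27% = 100%.
By spousal attribution (R2), Julia Osei is treated as also owning Luis Okafor's interest in Clearview Holdings Ltd, giving 71% + 29% = 100%.
By spousal attribution (R2), Julia Osei is treated as also owning Luis Okafor's interest in Halcyon Realty LP, giving 36% + 64% = 100%.
Chain via Northgate Shipping BV → Orion Pharma AG (R3): 100% × 33% × 41% = 13.53% of Silverbay Capital LLC.
Chain via Clearview Holdings Ltd → Summit Energy Co. (R3): 100% × 47% × 19% = 8.93% of Silverbay Capital LLC.
Chain via Halcyon Realty LP → Ridgefield Ventures LLC (R3): 100% × 59% × 13% = 7.67% of Silverbay Capital LLC.
Direct interest in Silverbay Capital LLC: 16%.
Aggregating (R1): 13.53% + 8.93% + 7.67% + 16% = 46.13%.

46.13%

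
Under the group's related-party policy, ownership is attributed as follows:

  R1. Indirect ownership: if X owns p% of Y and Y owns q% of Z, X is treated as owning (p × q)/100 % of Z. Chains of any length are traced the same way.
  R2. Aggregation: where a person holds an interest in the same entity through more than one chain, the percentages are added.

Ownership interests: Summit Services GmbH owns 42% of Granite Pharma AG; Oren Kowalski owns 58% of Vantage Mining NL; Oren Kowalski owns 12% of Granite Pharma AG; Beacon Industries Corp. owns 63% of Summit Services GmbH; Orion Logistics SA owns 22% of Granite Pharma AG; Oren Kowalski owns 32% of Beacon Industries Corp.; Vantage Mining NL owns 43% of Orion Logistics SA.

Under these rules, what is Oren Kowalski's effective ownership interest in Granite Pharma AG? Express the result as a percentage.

Chain via Vantage Mining NL → Orion Logistics SA (R1): 58% × 43% × 22% = 5.4868% of Granite Pharma AG.
Chain via Beacon Industries Corp. → Summit Services GmbH (R1): 32% × 63% × 42% = 8.4672% of Granite Pharma AG.
Direct interest in Granite Pharma AG: 12%.
Aggregating (R2): 5.4868% + 8.4672% + 12% = 25.954%.

25.954%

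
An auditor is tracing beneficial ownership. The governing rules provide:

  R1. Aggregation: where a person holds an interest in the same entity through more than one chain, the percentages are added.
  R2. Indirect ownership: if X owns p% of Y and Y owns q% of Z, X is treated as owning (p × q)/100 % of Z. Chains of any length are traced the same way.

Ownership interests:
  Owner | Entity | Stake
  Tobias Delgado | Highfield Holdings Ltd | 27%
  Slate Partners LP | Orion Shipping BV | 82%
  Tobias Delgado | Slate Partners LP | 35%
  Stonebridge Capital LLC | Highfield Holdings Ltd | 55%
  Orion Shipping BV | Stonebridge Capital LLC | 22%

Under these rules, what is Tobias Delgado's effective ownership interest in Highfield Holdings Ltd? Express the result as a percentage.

Chain via Slate Partners LP → Orion Shipping BV → Stonebridge Capital LLC (R2): 35% × 82% × 22% × 55% = 3.4727% of Highfield Holdings Ltd.
Direct interest in Highfield Holdings Ltd: 27%.
Aggregating (R1): 3.4727% + 27% = 30.4727%.

30.4727%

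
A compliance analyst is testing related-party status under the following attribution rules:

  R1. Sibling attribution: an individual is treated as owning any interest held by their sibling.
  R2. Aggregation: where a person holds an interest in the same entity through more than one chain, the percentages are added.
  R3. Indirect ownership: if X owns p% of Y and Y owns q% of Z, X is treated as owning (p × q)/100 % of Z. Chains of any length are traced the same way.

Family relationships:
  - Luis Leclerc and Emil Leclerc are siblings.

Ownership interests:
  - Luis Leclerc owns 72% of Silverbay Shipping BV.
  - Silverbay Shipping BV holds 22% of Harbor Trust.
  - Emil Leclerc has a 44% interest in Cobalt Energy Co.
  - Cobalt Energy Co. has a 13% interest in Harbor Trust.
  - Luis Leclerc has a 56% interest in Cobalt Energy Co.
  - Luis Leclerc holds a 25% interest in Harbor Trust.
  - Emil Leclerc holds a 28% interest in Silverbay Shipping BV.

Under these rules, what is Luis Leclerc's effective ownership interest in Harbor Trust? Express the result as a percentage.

60%

By sibling attribution (R1), Luis Leclerc is treated as also owning Emil Leclerc's interest in Silverbay Shipping BV, giving 72% + 28% = 100%.
By sibling attribution (R1), Luis Leclerc is treated as also owning Emil Leclerc's interest in Cobalt Energy Co, giving 56% + 44% = 100%.
Chain via Silverbay Shipping BV (R3): 100% × 22% = 22% of Harbor Trust.
Chain via Cobalt Energy Co. (R3): 100% × 13% = 13% of Harbor Trust.
Direct interest in Harbor Trust: 25%.
Aggregating (R2): 22% + 13% + 25% = 60%.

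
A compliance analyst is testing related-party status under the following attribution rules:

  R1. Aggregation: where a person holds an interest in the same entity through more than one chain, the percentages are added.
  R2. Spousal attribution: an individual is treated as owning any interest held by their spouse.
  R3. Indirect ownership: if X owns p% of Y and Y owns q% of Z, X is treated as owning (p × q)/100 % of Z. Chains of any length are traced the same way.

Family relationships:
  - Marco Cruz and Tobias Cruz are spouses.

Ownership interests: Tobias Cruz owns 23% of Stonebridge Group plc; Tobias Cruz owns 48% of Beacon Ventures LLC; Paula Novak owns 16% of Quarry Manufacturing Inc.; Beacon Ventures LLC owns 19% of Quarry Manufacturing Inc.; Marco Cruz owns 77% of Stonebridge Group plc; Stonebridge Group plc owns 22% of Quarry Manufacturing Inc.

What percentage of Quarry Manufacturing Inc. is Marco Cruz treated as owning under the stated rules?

By spousal attribution (R2), Marco Cruz is treated as also owning Tobias Cruz's interest in Stonebridge Group plc, giving 77% + 23% = 100%.
By spousal attribution (R2), Marco Cruz is treated as owning Tobias Cruz's 48% interest in Beacon Ventures LLC.
Chain via Stonebridge Group plc (R3): 100% × 22% = 22% of Quarry Manufacturing Inc.
Chain via Beacon Ventures LLC (R3): 48% × 19% = 9.12% of Quarry Manufacturing Inc.
Aggregating (R1): 22% + 9.12% = 31.12%.

31.12%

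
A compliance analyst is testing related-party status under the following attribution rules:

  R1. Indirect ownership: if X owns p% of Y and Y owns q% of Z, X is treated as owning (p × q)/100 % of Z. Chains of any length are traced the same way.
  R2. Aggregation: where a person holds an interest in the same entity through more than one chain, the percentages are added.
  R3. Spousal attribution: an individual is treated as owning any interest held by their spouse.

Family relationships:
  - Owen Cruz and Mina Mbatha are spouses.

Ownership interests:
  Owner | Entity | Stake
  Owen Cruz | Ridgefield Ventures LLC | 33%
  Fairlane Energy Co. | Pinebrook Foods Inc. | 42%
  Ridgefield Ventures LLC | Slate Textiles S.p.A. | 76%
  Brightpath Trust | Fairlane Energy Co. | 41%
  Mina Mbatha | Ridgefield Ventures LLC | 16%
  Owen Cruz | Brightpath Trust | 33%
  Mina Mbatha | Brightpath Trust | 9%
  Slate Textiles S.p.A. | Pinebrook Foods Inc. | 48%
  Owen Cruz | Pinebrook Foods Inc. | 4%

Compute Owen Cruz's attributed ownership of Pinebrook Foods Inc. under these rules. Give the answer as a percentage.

By spousal attribution (R3), Owen Cruz is treated as also owning Mina Mbatha's interest in Ridgefield Ventures LLC, giving 33% + 16% = 49%.
By spousal attribution (R3), Owen Cruz is treated as also owning Mina Mbatha's interest in Brightpath Trust, giving 33% + 9% = 42%.
Chain via Ridgefield Ventures LLC → Slate Textiles S.p.A. (R1): 49% × 76% × 48% = 17.8752% of Pinebrook Foods Inc.
Chain via Brightpath Trust → Fairlane Energy Co. (R1): 42% × 41% × 42% = 7.2324% of Pinebrook Foods Inc.
Direct interest in Pinebrook Foods Inc: 4%.
Aggregating (R2): 17.8752% + 7.2324% + 4% = 29.1076%.

29.1076%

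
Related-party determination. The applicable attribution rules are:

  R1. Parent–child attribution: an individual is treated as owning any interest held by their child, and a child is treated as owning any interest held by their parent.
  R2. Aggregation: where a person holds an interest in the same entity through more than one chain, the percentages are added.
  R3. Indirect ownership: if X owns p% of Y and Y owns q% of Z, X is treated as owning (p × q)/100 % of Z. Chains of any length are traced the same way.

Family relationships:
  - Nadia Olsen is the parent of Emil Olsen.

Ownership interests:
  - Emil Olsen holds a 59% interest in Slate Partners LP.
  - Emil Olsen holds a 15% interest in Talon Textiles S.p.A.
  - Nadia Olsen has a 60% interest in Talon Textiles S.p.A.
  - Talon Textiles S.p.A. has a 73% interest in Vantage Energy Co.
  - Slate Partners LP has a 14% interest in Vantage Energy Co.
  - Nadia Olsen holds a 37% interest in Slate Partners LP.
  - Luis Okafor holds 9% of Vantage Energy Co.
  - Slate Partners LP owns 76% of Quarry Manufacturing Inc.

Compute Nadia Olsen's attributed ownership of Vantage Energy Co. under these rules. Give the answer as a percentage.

68.19%

By parent–child attribution (R1), Nadia Olsen is treated as also owning Emil Olsen's interest in Talon Textiles S.p.A, giving 60% + 15% = 75%.
By parent–child attribution (R1), Nadia Olsen is treated as also owning Emil Olsen's interest in Slate Partners LP, giving 37% + 59% = 96%.
Chain via Talon Textiles S.p.A. (R3): 75% × 73% = 54.75% of Vantage Energy Co.
Chain via Slate Partners LP (R3): 96% × 14% = 13.44% of Vantage Energy Co.
Aggregating (R2): 54.75% + 13.44% = 68.19%.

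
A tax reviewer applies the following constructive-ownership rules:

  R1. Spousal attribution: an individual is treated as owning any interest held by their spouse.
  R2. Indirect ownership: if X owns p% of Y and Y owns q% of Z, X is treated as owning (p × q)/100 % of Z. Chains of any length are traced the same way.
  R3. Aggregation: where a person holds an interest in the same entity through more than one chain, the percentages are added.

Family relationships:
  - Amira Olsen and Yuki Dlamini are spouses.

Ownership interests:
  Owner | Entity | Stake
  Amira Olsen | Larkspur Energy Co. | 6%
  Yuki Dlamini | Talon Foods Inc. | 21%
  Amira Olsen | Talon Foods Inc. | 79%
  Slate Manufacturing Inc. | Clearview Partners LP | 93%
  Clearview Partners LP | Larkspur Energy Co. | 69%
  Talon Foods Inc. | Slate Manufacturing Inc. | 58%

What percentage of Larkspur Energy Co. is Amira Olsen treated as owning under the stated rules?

By spousal attribution (R1), Amira Olsen is treated as also owning Yuki Dlamini's interest in Talon Foods Inc, giving 79% + 21% = 100%.
Chain via Talon Foods Inc. → Slate Manufacturing Inc. → Clearview Partners LP (R2): 100% × 58% × 93% × 69% = 37.2186% of Larkspur Energy Co.
Direct interest in Larkspur Energy Co: 6%.
Aggregating (R3): 37.2186% + 6% = 43.2186%.

43.2186%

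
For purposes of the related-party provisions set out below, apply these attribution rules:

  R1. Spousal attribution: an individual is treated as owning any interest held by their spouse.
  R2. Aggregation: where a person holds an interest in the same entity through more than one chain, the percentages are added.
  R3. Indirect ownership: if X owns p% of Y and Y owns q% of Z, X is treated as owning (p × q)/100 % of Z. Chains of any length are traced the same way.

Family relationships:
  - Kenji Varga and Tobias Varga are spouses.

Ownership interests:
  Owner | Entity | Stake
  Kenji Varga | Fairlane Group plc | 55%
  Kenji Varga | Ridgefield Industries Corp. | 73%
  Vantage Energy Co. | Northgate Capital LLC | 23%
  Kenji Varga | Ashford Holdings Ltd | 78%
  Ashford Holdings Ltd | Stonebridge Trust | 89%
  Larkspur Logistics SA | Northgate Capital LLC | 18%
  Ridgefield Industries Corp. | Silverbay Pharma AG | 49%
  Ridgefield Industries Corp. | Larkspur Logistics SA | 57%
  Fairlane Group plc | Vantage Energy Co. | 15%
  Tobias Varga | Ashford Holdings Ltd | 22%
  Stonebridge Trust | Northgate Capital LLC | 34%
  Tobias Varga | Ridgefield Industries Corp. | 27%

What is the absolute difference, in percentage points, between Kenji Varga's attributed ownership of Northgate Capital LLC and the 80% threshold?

37.5825

By spousal attribution (R1), Kenji Varga is treated as also owning Tobias Varga's interest in Ashford Holdings Ltd, giving 78% + 22% = 100%.
By spousal attribution (R1), Kenji Varga is treated as also owning Tobias Varga's interest in Ridgefield Industries Corp, giving 73% + 27% = 100%.
Chain via Fairlane Group plc → Vantage Energy Co. (R3): 55% × 15% × 23% = 1.8975% of Northgate Capital LLC.
Chain via Ashford Holdings Ltd → Stonebridge Trust (R3): 100% × 89% × 34% = 30.26% of Northgate Capital LLC.
Chain via Ridgefield Industries Corp. → Larkspur Logistics SA (R3): 100% × 57% × 18% = 10.26% of Northgate Capital LLC.
Aggregating (R2): 1.8975% + 30.26% + 10.26% = 42.4175%.
42.4175% falls short of the 80% threshold by 37.5825 percentage points.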